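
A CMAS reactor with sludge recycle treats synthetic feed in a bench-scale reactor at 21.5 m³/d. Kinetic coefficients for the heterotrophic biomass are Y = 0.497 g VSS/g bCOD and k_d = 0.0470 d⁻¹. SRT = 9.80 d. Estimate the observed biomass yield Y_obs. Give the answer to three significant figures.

Y_obs ≈ 0.340 g VSS/g bCOD

The observed yield is Y_obs = Y/(1 + k_d·θ_c) = 0.497 / (1 + 0.0470 × 9.80) = 0.497 / 1.461 = 0.3403 g VSS per g bCOD removed.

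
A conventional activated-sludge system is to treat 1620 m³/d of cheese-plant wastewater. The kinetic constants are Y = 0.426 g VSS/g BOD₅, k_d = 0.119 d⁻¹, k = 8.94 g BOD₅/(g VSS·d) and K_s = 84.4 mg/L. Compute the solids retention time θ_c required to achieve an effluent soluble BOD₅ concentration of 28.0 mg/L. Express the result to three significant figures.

θ_c ≈ 1.21 d

At the target effluent, Y k S/(K_s+S) = 0.426×8.94×28.0/112.4 = 0.9487 d⁻¹.
θ_c = 1/(μ − k_d) = 1/(0.9487 − 0.119) = 1/0.8297 = 1.205 d.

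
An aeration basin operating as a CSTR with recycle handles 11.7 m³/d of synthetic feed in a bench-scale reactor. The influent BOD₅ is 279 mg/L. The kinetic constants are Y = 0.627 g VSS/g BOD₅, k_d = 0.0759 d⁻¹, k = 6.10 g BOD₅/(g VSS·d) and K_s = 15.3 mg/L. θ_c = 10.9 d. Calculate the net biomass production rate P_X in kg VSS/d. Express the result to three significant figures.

P_X ≈ 1.12 kg VSS/d

For a completely mixed reactor with recycle the Lawrence–McCarty relation gives S = K_s·(1 + k_d·θ_c) / [θ_c·(Y·k − k_d) − 1] = 15.3 × (1 + 0.0759 × 10.9) / [10.9 × (0.627 × 6.10 − 0.0759) − 1] = 27.96 / 39.86 = 0.7014 mg/L.
Y_obs = Y / (1 + k_d θ_c) = 0.627 / (1 + 0.0759 × 10.9) = 0.627 / 1.827 = 0.3431.
Mass of BOD₅ removed per day: Q(S₀ − S) = 11.7 × 278.3 g/m³ = 3.256 kg/d.
P_X = Y_obs · Q(S₀ − S) = 0.3431 × 3.256 = 1.117 kg VSS/d.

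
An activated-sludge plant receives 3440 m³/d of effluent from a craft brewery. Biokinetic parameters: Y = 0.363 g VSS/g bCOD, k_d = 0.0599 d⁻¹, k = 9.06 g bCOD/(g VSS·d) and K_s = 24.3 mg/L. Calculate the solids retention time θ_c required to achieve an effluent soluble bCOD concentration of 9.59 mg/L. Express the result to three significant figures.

θ_c ≈ 1.15 d

At the target effluent, Y k S/(K_s+S) = 0.363×9.06×9.59/33.89 = 0.9306 d⁻¹.
θ_c = 1/(μ − k_d) = 1/(0.9306 − 0.0599) = 1/0.8707 = 1.148 d.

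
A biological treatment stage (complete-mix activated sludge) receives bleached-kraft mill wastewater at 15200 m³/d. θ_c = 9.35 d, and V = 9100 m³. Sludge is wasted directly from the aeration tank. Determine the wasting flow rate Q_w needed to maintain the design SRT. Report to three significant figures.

For wasting at MLVSS concentration, Q_w = V/θ_c = 9100/9.35 = 973.3 m³/d.

Q_w ≈ 973 m³/d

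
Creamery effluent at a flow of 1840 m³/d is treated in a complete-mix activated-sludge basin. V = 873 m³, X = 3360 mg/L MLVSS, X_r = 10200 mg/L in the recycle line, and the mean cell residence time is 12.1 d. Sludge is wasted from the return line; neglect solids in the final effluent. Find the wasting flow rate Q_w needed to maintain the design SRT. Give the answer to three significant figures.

Q_w ≈ 23.8 m³/d

Q_w = (V·X)/(θ_c X_r) = 873.0 × 3360 / (12.1 × 10200) = 23.77 m³/d.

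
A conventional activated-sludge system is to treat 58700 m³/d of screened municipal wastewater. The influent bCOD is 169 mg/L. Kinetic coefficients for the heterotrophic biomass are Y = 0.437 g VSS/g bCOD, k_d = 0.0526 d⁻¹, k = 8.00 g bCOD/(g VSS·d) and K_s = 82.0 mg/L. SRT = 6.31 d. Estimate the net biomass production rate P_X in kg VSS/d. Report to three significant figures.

P_X ≈ 3150 kg VSS/d

For a completely mixed reactor with recycle the Lawrence–McCarty relation gives S = K_s·(1 + k_d·θ_c) / [θ_c·(Y·k − k_d) − 1] = 82.0 × (1 + 0.0526 × 6.31) / [6.31 × (0.437 × 8.00 − 0.0526) − 1] = 109.2 / 20.73 = 5.269 mg/L.
The observed yield is Y_obs = Y/(1 + k_d·θ_c) = 0.437 / (1 + 0.0526 × 6.31) = 0.437 / 1.332 = 0.3281 g VSS per g bCOD removed.
Substrate removed = Q·(S₀ − S) = 58700 m³/d × (169 − 5.27) g/m³ = 9.61×10^6 g/d = 9611 kg/d.
Biomass produced: P_X = Y_obs·Q·ΔS = 0.3281 × 9611 ≈ 3153 kg VSS/d.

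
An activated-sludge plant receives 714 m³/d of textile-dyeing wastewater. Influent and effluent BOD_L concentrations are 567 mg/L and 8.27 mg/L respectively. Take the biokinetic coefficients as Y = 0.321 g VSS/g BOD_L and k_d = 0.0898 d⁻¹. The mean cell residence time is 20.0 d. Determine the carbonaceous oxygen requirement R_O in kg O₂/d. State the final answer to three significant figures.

R_O ≈ 334 kg O₂/d

Correct the yield for decay: Y_obs = Y/(1 + k_d θ_c) = 0.321 / (1 + 0.0898 × 20.0) = 0.321 / 2.796 = 0.1148.
ΔS = 567 − 8.27 = 558.7 mg/L, so the substrate removal rate is 714 × 558.7/1000 = 398.9 kg BOD_L/d.
Net sludge production P_X = 0.1148 × 398.9 = 45.80 kg VSS/d.
Carbonaceous O₂ demand = substrate oxidised − cell-mass equivalent = 398.9 − 1.42 × 45.80 = 333.9 kg O₂/d.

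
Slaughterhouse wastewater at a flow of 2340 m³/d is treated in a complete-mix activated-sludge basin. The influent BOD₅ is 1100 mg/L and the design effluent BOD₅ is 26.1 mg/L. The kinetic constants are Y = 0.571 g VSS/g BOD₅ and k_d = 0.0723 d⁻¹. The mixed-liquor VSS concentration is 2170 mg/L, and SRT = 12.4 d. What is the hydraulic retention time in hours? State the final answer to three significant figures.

Steady-state biomass mass balance: V·X·(1 + k_d·θ_c) = Y·Q·(S₀ − S)·θ_c, so V = 0.571 × 2340 × (1100 − 26.1) × 12.4 / [2170 × (1 + 0.0723 × 12.4)] = 1.78×10^7 / 4115 = 4323 m³.
Hydraulic retention time τ = V/Q = 4323 / 2340 = 1.848 d = 44.34 h.

τ ≈ 44.3 h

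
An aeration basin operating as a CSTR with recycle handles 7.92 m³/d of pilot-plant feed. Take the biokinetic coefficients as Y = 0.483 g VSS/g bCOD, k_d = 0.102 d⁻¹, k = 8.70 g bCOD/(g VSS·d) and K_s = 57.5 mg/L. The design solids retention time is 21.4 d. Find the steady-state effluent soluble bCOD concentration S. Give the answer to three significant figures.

From the Monod/SRT balance for a CMAS, S = K_s·(1+k_d θ_c)/[θ_c·(Y k − k_d) − 1] = 57.5 × (1 + 0.102 × 21.4) / [21.4 × (0.483 × 8.70 − 0.102) − 1] = 183.0 / 86.74 = 2.110 mg/L.

S ≈ 2.11 mg/L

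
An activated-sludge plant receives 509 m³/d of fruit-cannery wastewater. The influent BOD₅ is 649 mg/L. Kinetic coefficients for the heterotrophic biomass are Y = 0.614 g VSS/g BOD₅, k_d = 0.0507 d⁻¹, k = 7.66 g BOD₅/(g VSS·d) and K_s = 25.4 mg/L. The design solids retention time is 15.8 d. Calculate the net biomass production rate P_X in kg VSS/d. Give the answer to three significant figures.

For a completely mixed reactor with recycle the Lawrence–McCarty relation gives S = K_s·(1 + k_d·θ_c) / [θ_c·(Y·k − k_d) − 1] = 25.4 × (1 + 0.0507 × 15.8) / [15.8 × (0.614 × 7.66 − 0.0507) − 1] = 45.75 / 72.51 = 0.6309 mg/L.
The observed yield is Y_obs = Y/(1 + k_d·θ_c) = 0.614 / (1 + 0.0507 × 15.8) = 0.614 / 1.801 = 0.3409 g VSS per g BOD₅ removed.
ΔS = 649 − 0.631 = 648.4 mg/L, so the substrate removal rate is 509 × 648.4/1000 = 330.0 kg BOD₅/d.
So the net sludge growth is P_X = 0.3409 × 330.0 = 112.5 kg VSS/d.

P_X ≈ 113 kg VSS/d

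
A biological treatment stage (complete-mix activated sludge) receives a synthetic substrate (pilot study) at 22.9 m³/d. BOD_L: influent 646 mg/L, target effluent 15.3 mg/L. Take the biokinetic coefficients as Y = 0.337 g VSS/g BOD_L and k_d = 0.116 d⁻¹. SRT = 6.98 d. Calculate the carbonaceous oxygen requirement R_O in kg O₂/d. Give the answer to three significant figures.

Y_obs = Y / (1 + k_d θ_c) = 0.337 / (1 + 0.116 × 6.98) = 0.337 / 1.810 = 0.1862.
Mass of BOD_L removed per day: Q(S₀ − S) = 22.9 × 630.7 g/m³ = 14.44 kg/d.
P_X = Y_obs·Q·(S₀ − S) = 0.1862 × 14.44 = 2.690 kg VSS/d.
R_O = Q·(S₀ − S) − 1.42·P_X = 14.44 − 1.42 × 2.690 = 10.62 kg O₂/d.

R_O ≈ 10.6 kg O₂/d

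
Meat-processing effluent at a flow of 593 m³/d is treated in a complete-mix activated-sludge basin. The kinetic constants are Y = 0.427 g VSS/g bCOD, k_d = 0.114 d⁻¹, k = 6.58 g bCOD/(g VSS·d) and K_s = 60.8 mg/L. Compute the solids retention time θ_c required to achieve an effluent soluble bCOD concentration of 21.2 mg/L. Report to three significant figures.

θ_c ≈ 1.63 d

Specific growth rate at S = 21.2 mg/L: μ = YkS/(K_s+S) = 0.427·6.58·21.2/(60.8+21.2) = 0.7264 d⁻¹.
Then 1/θ_c = μ − k_d = 0.7264 − 0.114 = 0.6124 d⁻¹, giving θ_c = 1.633 d.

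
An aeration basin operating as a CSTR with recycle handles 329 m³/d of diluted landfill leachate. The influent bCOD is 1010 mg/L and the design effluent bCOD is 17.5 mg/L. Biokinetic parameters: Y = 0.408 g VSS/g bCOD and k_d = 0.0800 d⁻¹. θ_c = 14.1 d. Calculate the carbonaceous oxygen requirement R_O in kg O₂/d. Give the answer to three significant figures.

R_O ≈ 238 kg O₂/d

Observed yield with endogenous decay: Y_obs = Y / (1 + k_d·θ_c) = 0.408 / (1 + 0.0800 × 14.1) = 0.408 / 2.128 = 0.1917 g VSS/g bCOD.
Q·(S₀ − S) = 329 × (1010 − 17.5) × 10⁻³ = 326.5 kg/d removed.
P_X = Y_obs·Q·(S₀ − S) = 0.1917 × 326.5 = 62.61 kg VSS/d.
R_O = Q·ΔS − 1.42 P_X = 326.5 − 88.90 = 237.6 kg O₂/d.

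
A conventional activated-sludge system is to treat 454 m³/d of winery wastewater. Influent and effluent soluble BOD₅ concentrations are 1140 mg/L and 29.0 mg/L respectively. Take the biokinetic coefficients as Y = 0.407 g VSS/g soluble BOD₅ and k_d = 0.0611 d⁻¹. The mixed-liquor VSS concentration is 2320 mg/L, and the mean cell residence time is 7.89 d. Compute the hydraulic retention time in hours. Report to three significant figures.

From the SRT design equation V = Y Q (S₀−S) θ_c / [X (1 + k_d θ_c)] = 0.407 × 454 × (1140 − 29.0) × 7.89 / [2320 × (1 + 0.0611 × 7.89)] = 1.62×10^6 / 3438 = 471.1 m³.
τ = V/Q = 471.1/454 = 1.038 d, or 24.90 h.

τ ≈ 24.9 h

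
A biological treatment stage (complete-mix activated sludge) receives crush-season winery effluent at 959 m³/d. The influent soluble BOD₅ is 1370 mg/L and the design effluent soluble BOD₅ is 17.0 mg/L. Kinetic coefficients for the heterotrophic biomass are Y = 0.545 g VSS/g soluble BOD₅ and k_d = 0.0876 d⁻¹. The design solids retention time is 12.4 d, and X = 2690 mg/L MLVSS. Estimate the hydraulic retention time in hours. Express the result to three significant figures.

τ ≈ 39.1 h

Steady-state biomass mass balance: V·X·(1 + k_d·θ_c) = Y·Q·(S₀ − S)·θ_c, so V = 0.545 × 959 × (1370 − 17.0) × 12.4 / [2690 × (1 + 0.0876 × 12.4)] = 8.77×10^6 / 5612 = 1562 m³.
HRT = V/Q = 1562 m³ / 959 m³·d⁻¹ = 1.629 d × 24 = 39.10 h.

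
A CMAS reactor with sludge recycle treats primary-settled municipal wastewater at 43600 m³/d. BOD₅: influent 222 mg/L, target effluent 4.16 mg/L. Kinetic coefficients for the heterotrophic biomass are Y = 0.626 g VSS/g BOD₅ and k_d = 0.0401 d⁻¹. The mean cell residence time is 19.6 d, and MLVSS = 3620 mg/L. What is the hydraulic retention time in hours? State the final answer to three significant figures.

Steady-state biomass mass balance: V·X·(1 + k_d·θ_c) = Y·Q·(S₀ − S)·θ_c, so V = 0.626 × 43600 × (222 − 4.16) × 19.6 / [3620 × (1 + 0.0401 × 19.6)] = 1.17×10^8 / 6465 = 18025 m³.
τ = V/Q = 18025/43600 = 0.4134 d, or 9.922 h.

τ ≈ 9.92 h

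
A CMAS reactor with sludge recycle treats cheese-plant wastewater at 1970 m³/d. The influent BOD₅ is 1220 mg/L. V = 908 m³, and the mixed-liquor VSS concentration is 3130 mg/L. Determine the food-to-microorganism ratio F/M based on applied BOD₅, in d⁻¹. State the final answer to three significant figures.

F/M ≈ 0.846 d⁻¹

F/M = applied load / biomass = Q·S₀/(V·X) = 1970 × 1220 / (908.0 × 3130) = 0.8457 d⁻¹.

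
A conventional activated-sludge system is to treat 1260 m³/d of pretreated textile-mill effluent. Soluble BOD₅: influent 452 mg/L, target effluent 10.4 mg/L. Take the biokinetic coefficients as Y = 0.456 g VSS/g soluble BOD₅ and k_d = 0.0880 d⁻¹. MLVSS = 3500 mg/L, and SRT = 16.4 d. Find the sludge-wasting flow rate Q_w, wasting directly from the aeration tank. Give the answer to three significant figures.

Q_w ≈ 29.7 m³/d

Steady-state biomass mass balance: V·X·(1 + k_d·θ_c) = Y·Q·(S₀ − S)·θ_c, so V = 0.456 × 1260 × (452 − 10.4) × 16.4 / [3500 × (1 + 0.0880 × 16.4)] = 4.16×10^6 / 8551 = 486.6 m³.
With mixed-liquor wasting, θ_c = V/Q_w, so Q_w = V/θ_c = 486.6/16.4 = 29.67 m³/d.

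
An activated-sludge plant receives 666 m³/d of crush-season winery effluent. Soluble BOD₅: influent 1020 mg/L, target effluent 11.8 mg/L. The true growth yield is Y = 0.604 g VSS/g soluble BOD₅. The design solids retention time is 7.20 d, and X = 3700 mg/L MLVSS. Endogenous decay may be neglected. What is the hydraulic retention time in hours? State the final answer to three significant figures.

With k_d = 0 the design equation reduces to V = Y Q (S₀−S) θ_c / X = 0.604 × 666 × (1020 − 11.8) × 7.20 / 3700 = 789.2 m³.
τ = V/Q = 789.2/666 = 1.185 d, or 28.44 h.

τ ≈ 28.4 h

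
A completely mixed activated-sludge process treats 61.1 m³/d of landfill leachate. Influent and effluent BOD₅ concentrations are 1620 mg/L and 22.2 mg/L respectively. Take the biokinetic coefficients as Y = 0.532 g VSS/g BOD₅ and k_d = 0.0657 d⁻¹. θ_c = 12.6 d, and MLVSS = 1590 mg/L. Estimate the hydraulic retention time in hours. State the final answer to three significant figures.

τ ≈ 88.4 h

Rearranging the biomass balance for a CMAS with decay, V = Y·Q·ΔS·θ_c / [X·(1+k_d θ_c)] = 0.532 × 61.1 × (1620 − 22.2) × 12.6 / [1590 × (1 + 0.0657 × 12.6)] = 6.54×10^5 / 2906 = 225.2 m³.
HRT = V/Q = 225.2 m³ / 61.1 m³·d⁻¹ = 3.685 d × 24 = 88.45 h.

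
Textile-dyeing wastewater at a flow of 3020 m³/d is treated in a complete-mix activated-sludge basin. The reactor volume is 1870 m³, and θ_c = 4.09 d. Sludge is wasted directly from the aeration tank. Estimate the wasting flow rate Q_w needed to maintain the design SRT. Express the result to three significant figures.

For wasting at MLVSS concentration, Q_w = V/θ_c = 1870/4.09 = 457.2 m³/d.

Q_w ≈ 457 m³/d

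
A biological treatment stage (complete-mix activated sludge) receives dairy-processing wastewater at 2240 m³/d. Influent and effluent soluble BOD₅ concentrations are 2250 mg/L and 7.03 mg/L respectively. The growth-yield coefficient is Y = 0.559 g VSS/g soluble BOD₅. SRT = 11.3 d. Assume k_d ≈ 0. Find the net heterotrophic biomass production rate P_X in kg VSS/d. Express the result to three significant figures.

No decay correction is needed, so Y_obs = Y = 0.559.
Q·(S₀ − S) = 2240 × (2250 − 7.03) × 10⁻³ = 5024 kg/d removed.
P_X = Y_obs · Q(S₀ − S) = 0.5590 × 5024 = 2809 kg VSS/d.

P_X ≈ 2810 kg VSS/d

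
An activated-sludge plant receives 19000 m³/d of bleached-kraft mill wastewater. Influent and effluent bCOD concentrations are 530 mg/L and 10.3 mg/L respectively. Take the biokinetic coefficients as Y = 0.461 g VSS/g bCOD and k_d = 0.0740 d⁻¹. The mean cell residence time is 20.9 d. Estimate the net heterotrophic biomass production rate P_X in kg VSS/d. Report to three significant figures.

Observed yield with endogenous decay: Y_obs = Y / (1 + k_d·θ_c) = 0.461 / (1 + 0.0740 × 20.9) = 0.461 / 2.547 = 0.1810 g VSS/g bCOD.
Mass of bCOD removed per day: Q(S₀ − S) = 19000 × 519.7 g/m³ = 9874 kg/d.
Net biomass production P_X = Y_obs × Q·(S₀ − S) = 0.1810 × 9874 = 1788 kg VSS/d.

P_X ≈ 1790 kg VSS/d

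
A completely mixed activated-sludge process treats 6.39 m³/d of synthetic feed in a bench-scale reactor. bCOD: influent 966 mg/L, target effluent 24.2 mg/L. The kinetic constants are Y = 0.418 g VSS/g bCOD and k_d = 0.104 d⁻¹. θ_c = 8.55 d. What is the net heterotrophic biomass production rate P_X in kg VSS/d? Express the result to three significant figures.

Observed yield with endogenous decay: Y_obs = Y / (1 + k_d·θ_c) = 0.418 / (1 + 0.104 × 8.55) = 0.418 / 1.889 = 0.2213 g VSS/g bCOD.
ΔS = 966 − 24.2 = 941.8 mg/L, so the substrate removal rate is 6.39 × 941.8/1000 = 6.018 kg bCOD/d.
Net biomass production P_X = Y_obs × Q·(S₀ − S) = 0.2213 × 6.018 = 1.332 kg VSS/d.

P_X ≈ 1.33 kg VSS/d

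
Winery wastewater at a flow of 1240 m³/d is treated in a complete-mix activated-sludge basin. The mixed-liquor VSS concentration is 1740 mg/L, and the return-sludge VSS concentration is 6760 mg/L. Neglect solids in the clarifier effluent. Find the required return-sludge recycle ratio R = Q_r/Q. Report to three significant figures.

R = Q_r/Q = X/(X_r − X) = 1740 / (6760 − 1740) = 0.3466.

R ≈ 0.347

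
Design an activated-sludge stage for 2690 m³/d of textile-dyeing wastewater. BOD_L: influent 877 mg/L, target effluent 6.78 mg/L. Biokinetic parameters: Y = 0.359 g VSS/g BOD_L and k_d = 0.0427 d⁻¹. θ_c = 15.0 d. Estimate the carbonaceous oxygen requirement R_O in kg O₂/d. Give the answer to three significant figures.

R_O ≈ 1610 kg O₂/d

The observed yield is Y_obs = Y/(1 + k_d·θ_c) = 0.359 / (1 + 0.0427 × 15.0) = 0.359 / 1.641 = 0.2188 g VSS per g BOD_L removed.
Mass of BOD_L removed per day: Q(S₀ − S) = 2690 × 870.2 g/m³ = 2341 kg/d.
P_X = Y_obs·Q·(S₀ − S) = 0.2188 × 2341 = 512.3 kg VSS/d.
R_O = Q·ΔS − 1.42 P_X = 2341 − 727.4 = 1613 kg O₂/d.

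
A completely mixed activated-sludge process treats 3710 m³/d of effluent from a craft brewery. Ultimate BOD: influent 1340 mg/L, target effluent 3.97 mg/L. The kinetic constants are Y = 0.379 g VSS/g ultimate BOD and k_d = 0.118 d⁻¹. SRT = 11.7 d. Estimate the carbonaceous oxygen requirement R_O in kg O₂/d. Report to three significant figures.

R_O ≈ 3840 kg O₂/d

The observed yield is Y_obs = Y/(1 + k_d·θ_c) = 0.379 / (1 + 0.118 × 11.7) = 0.379 / 2.381 = 0.1592 g VSS per g ultimate BOD removed.
Mass of ultimate BOD removed per day: Q(S₀ − S) = 3710 × 1336 g/m³ = 4957 kg/d.
Net sludge production P_X = 0.1592 × 4957 = 789.1 kg VSS/d.
R_O = Q·ΔS − 1.42 P_X = 4957 − 1121 = 3836 kg O₂/d.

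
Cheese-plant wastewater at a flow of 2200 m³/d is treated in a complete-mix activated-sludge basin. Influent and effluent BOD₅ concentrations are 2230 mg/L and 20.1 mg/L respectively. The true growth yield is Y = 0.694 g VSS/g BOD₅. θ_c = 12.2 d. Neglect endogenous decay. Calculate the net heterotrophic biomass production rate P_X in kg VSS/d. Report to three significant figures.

With endogenous decay neglected, the observed yield equals the true yield: Y_obs = Y = 0.694 g VSS/g BOD₅.
ΔS = 2230 − 20.1 = 2210 mg/L, so the substrate removal rate is 2200 × 2210/1000 = 4862 kg BOD₅/d.
Net biomass production P_X = Y_obs × Q·(S₀ − S) = 0.6940 × 4862 = 3374 kg VSS/d.

P_X ≈ 3370 kg VSS/d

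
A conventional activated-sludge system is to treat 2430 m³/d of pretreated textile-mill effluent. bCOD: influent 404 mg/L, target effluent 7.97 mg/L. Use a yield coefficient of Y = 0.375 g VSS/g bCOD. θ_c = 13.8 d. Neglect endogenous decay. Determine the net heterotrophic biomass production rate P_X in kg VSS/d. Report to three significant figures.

P_X ≈ 361 kg VSS/d

No decay correction is needed, so Y_obs = Y = 0.375.
Mass of bCOD removed per day: Q(S₀ − S) = 2430 × 396.0 g/m³ = 962.4 kg/d.
Biomass produced: P_X = Y_obs·Q·ΔS = 0.3750 × 962.4 ≈ 360.9 kg VSS/d.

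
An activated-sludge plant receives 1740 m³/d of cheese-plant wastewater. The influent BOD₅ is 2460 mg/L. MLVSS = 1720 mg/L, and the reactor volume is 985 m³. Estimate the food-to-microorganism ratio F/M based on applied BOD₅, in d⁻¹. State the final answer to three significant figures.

F/M ≈ 2.53 d⁻¹

Food-to-microorganism ratio F/M = Q S₀ / (V X) = 1740 × 2460 / (985.0 × 1720) = 2.527 d⁻¹.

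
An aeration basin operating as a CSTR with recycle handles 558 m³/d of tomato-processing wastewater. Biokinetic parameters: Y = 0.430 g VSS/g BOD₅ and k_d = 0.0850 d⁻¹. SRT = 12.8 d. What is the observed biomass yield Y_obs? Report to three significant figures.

Correct the yield for decay: Y_obs = Y/(1 + k_d θ_c) = 0.430 / (1 + 0.0850 × 12.8) = 0.430 / 2.088 = 0.2059.

Y_obs ≈ 0.206 g VSS/g BOD₅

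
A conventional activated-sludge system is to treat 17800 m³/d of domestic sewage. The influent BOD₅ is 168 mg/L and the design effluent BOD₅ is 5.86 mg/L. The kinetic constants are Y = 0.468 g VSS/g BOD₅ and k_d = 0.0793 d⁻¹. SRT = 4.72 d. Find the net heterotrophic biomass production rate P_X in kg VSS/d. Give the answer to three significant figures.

P_X ≈ 983 kg VSS/d

Correct the yield for decay: Y_obs = Y/(1 + k_d θ_c) = 0.468 / (1 + 0.0793 × 4.72) = 0.468 / 1.374 = 0.3405.
ΔS = 168 − 5.86 = 162.1 mg/L, so the substrate removal rate is 17800 × 162.1/1000 = 2886 kg BOD₅/d.
So the net sludge growth is P_X = 0.3405 × 2886 = 982.8 kg VSS/d.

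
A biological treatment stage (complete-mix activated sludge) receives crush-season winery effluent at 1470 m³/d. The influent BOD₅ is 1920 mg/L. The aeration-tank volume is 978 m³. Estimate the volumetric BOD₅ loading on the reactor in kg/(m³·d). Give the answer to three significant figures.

L_v = Q S₀ / V = 1470 × 1920 × 10⁻³ / 978.0 = 2.886 kg/(m³·d).

L_v ≈ 2.89 kg BOD₅/(m³·d)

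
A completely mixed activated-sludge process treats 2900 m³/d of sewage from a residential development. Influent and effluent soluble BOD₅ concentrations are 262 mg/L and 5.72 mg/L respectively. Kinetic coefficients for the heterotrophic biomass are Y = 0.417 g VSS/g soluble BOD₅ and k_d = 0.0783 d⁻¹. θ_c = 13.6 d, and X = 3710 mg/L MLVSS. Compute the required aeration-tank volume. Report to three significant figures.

Steady-state biomass mass balance: V·X·(1 + k_d·θ_c) = Y·Q·(S₀ − S)·θ_c, so V = 0.417 × 2900 × (262 − 5.72) × 13.6 / [3710 × (1 + 0.0783 × 13.6)] = 4.21×10^6 / 7661 = 550.2 m³.

V ≈ 550 m³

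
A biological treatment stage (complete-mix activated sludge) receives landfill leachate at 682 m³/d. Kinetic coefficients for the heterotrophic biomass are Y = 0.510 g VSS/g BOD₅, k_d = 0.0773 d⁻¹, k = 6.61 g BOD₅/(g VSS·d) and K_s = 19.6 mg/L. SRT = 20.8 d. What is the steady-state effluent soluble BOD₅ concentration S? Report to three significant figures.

S ≈ 0.757 mg/L

For a completely mixed reactor with recycle the Lawrence–McCarty relation gives S = K_s·(1 + k_d·θ_c) / [θ_c·(Y·k − k_d) − 1] = 19.6 × (1 + 0.0773 × 20.8) / [20.8 × (0.510 × 6.61 − 0.0773) − 1] = 51.11 / 67.51 = 0.7571 mg/L.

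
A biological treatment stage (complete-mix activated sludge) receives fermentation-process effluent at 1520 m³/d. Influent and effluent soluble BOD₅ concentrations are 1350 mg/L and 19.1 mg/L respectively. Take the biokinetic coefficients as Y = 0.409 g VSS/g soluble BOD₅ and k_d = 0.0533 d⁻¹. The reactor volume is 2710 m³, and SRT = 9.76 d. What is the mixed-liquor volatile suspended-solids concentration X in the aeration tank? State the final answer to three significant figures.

X ≈ 1960 mg/L

Solving the biomass balance for X: X = Y Q (S₀−S) θ_c / [V (1+k_d θ_c)] = 0.409 × 1520 × (1350 − 19.1) × 9.76 / [2710 × (1 + 0.0533 × 9.76)] = 1960 mg/L.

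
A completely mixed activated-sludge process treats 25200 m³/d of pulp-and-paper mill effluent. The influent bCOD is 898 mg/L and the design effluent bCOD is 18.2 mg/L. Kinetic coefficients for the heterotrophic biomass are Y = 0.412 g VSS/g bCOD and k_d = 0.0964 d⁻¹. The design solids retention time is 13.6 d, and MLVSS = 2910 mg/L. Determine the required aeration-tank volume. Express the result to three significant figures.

Steady-state biomass mass balance: V·X·(1 + k_d·θ_c) = Y·Q·(S₀ − S)·θ_c, so V = 0.412 × 25200 × (898 − 18.2) × 13.6 / [2910 × (1 + 0.0964 × 13.6)] = 1.24×10^8 / 6725 = 18472 m³.

V ≈ 18500 m³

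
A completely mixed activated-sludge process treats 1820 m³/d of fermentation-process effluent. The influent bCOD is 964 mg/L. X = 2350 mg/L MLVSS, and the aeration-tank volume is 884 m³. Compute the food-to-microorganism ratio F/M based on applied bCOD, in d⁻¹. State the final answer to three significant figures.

F/M ≈ 0.845 d⁻¹

Food-to-microorganism ratio F/M = Q S₀ / (V X) = 1820 × 964 / (884.0 × 2350) = 0.8446 d⁻¹.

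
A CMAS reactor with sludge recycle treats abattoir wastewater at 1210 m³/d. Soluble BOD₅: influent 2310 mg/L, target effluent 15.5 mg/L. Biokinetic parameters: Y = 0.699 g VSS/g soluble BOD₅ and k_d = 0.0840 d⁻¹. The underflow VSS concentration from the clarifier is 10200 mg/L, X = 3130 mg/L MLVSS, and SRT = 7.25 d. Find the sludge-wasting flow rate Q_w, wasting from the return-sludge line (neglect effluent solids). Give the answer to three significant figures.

Q_w ≈ 118 m³/d

Steady-state biomass mass balance: V·X·(1 + k_d·θ_c) = Y·Q·(S₀ − S)·θ_c, so V = 0.699 × 1210 × (2310 − 15.5) × 7.25 / [3130 × (1 + 0.0840 × 7.25)] = 1.41×10^7 / 5036 = 2794 m³.
θ_c = V·X/(Q_w·X_r) when wasting from the recycle, so Q_w = V·X/(θ_c·X_r) = 2794 × 3130 / (7.25 × 10200) = 118.2 m³/d.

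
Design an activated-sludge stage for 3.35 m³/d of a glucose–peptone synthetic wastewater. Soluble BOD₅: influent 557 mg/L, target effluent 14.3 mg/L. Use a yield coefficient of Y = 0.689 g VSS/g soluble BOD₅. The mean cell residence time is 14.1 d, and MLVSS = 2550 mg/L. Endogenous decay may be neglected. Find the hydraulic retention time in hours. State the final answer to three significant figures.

Biomass mass balance (decay neglected): V·X = Y·Q·(S₀ − S)·θ_c, so V = 0.689 × 3.35 × (557 − 14.3) × 14.1 / 2550 = 6.926 m³.
Hydraulic retention time τ = V/Q = 6.926 / 3.35 = 2.068 d = 49.62 h.

τ ≈ 49.6 h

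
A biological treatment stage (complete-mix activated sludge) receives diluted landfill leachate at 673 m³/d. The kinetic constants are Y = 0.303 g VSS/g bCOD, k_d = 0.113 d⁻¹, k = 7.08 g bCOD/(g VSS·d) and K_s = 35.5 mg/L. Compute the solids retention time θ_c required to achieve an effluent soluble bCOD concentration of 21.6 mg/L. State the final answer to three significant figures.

At the target effluent, Y k S/(K_s+S) = 0.303×7.08×21.6/57.10 = 0.8115 d⁻¹.
Then 1/θ_c = μ − k_d = 0.8115 − 0.113 = 0.6985 d⁻¹, giving θ_c = 1.432 d.

θ_c ≈ 1.43 d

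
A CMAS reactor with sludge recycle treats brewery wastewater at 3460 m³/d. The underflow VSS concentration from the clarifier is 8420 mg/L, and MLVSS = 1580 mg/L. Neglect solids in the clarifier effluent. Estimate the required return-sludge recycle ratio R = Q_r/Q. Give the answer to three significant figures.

Mass balance around the secondary clarifier (neglecting effluent solids): R = X / (X_r − X) = 1580 / (8420 − 1580) = 0.2310.

R ≈ 0.231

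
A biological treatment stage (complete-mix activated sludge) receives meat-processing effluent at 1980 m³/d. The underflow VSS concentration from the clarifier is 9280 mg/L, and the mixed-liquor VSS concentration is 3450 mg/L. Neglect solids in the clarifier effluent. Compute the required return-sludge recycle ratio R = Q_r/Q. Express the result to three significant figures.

R ≈ 0.592

Solids balance on the clarifier gives (1+R)X = R·X_r, so R = X/(X_r − X) = 3450 / (9280 − 3450) = 0.5918.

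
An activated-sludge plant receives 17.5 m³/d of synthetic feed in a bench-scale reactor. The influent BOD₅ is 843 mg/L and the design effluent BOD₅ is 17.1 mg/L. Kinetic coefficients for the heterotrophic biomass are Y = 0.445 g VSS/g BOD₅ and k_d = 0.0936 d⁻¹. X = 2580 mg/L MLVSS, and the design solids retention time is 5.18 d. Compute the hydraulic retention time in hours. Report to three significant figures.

τ ≈ 11.9 h

Rearranging the biomass balance for a CMAS with decay, V = Y·Q·ΔS·θ_c / [X·(1+k_d θ_c)] = 0.445 × 17.5 × (843 − 17.1) × 5.18 / [2580 × (1 + 0.0936 × 5.18)] = 3.33×10^4 / 3831 = 8.697 m³.
τ = V/Q = 8.697/17.5 = 0.4970 d, or 11.93 h.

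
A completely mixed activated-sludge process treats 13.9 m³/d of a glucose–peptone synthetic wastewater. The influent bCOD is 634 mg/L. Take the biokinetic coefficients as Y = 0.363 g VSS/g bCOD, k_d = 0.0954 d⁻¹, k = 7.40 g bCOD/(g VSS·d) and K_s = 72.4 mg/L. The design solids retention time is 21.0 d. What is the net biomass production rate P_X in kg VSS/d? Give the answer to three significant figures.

From the Monod/SRT balance for a CMAS, S = K_s·(1+k_d θ_c)/[θ_c·(Y k − k_d) − 1] = 72.4 × (1 + 0.0954 × 21.0) / [21.0 × (0.363 × 7.40 − 0.0954) − 1] = 217.4 / 53.41 = 4.072 mg/L.
Y_obs = Y / (1 + k_d θ_c) = 0.363 / (1 + 0.0954 × 21.0) = 0.363 / 3.003 = 0.1209.
ΔS = 634 − 4.07 = 629.9 mg/L, so the substrate removal rate is 13.9 × 629.9/1000 = 8.756 kg bCOD/d.
P_X = Y_obs · Q(S₀ − S) = 0.1209 × 8.756 = 1.058 kg VSS/d.

P_X ≈ 1.06 kg VSS/d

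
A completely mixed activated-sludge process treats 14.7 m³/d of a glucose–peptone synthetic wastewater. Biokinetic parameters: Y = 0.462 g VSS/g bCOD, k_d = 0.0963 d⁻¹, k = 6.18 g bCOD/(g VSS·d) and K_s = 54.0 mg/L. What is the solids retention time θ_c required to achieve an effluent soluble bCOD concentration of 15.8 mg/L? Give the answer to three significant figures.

Specific growth rate at S = 15.8 mg/L: μ = YkS/(K_s+S) = 0.462·6.18·15.8/(54.0+15.8) = 0.6463 d⁻¹.
Then 1/θ_c = μ − k_d = 0.6463 − 0.0963 = 0.5500 d⁻¹, giving θ_c = 1.818 d.

θ_c ≈ 1.82 d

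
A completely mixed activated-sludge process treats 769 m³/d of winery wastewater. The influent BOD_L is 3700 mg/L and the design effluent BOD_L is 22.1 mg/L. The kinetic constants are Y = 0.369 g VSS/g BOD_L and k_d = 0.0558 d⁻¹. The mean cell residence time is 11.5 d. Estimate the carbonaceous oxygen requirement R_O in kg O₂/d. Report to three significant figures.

R_O ≈ 1930 kg O₂/d

Y_obs = Y / (1 + k_d θ_c) = 0.369 / (1 + 0.0558 × 11.5) = 0.369 / 1.642 = 0.2248.
Q·(S₀ − S) = 769 × (3700 − 22.1) × 10⁻³ = 2828 kg/d removed.
P_X = Y_obs·Q·(S₀ − S) = 0.2248 × 2828 = 635.7 kg VSS/d.
R_O = Q·ΔS − 1.42 P_X = 2828 − 902.7 = 1926 kg O₂/d.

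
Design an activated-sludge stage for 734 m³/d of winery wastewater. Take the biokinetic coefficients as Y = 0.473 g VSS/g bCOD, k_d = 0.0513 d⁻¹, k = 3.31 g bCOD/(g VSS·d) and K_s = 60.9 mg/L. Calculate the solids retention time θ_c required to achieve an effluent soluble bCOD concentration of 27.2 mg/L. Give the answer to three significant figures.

At the target effluent, Y k S/(K_s+S) = 0.473×3.31×27.2/88.10 = 0.4834 d⁻¹.
1/θ_c = 0.4834 − 0.0513 = 0.4321 d⁻¹, so θ_c = 2.314 d.

θ_c ≈ 2.31 d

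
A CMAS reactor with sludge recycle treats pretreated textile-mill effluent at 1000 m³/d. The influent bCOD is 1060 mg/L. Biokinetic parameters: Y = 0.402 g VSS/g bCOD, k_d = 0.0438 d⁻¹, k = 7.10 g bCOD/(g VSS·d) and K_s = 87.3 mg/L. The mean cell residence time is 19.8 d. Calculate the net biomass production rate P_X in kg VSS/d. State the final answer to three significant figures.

For a completely mixed reactor with recycle the Lawrence–McCarty relation gives S = K_s·(1 + k_d·θ_c) / [θ_c·(Y·k − k_d) − 1] = 87.3 × (1 + 0.0438 × 19.8) / [19.8 × (0.402 × 7.10 − 0.0438) − 1] = 163.0 / 54.65 = 2.983 mg/L.
Correct the yield for decay: Y_obs = Y/(1 + k_d θ_c) = 0.402 / (1 + 0.0438 × 19.8) = 0.402 / 1.867 = 0.2153.
Q·(S₀ − S) = 1000 × (1060 − 2.98) × 10⁻³ = 1057 kg/d removed.
P_X = Y_obs · Q(S₀ − S) = 0.2153 × 1057 = 227.6 kg VSS/d.

P_X ≈ 228 kg VSS/d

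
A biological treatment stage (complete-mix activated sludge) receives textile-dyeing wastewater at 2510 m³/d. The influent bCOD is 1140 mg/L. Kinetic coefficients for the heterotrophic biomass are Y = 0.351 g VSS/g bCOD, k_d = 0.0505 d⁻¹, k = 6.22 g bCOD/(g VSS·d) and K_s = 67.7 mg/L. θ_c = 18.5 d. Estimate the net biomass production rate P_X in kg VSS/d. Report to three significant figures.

P_X ≈ 518 kg VSS/d

From the Monod/SRT balance for a CMAS, S = K_s·(1+k_d θ_c)/[θ_c·(Y k − k_d) − 1] = 67.7 × (1 + 0.0505 × 18.5) / [18.5 × (0.351 × 6.22 − 0.0505) − 1] = 130.9 / 38.46 = 3.405 mg/L.
Y_obs = Y / (1 + k_d θ_c) = 0.351 / (1 + 0.0505 × 18.5) = 0.351 / 1.934 = 0.1815.
ΔS = 1140 − 3.41 = 1137 mg/L, so the substrate removal rate is 2510 × 1137/1000 = 2853 kg bCOD/d.
Net biomass production P_X = Y_obs × Q·(S₀ − S) = 0.1815 × 2853 = 517.7 kg VSS/d.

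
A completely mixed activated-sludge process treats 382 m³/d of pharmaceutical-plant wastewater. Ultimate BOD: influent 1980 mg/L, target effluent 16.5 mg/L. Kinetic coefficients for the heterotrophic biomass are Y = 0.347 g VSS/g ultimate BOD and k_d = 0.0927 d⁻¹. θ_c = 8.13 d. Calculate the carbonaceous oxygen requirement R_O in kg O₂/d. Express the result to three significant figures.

R_O ≈ 539 kg O₂/d

Observed yield with endogenous decay: Y_obs = Y / (1 + k_d·θ_c) = 0.347 / (1 + 0.0927 × 8.13) = 0.347 / 1.754 = 0.1979 g VSS/g ultimate BOD.
Q·(S₀ − S) = 382 × (1980 − 16.5) × 10⁻³ = 750.1 kg/d removed.
Net sludge production P_X = 0.1979 × 750.1 = 148.4 kg VSS/d.
Carbonaceous O₂ demand = substrate oxidised − cell-mass equivalent = 750.1 − 1.42 × 148.4 = 539.3 kg O₂/d.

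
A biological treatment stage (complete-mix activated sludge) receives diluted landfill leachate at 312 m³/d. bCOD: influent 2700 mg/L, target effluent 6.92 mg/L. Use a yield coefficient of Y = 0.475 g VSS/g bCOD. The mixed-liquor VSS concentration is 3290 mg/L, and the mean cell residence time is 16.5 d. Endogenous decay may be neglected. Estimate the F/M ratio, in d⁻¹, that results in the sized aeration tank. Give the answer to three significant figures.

Biomass mass balance (decay neglected): V·X = Y·Q·(S₀ − S)·θ_c, so V = 0.475 × 312 × (2700 − 6.92) × 16.5 / 3290 = 2002 m³.
F/M = applied load / biomass = Q·S₀/(V·X) = 312 × 2700 / (2002 × 3290) = 0.1279 d⁻¹.

F/M ≈ 0.128 d⁻¹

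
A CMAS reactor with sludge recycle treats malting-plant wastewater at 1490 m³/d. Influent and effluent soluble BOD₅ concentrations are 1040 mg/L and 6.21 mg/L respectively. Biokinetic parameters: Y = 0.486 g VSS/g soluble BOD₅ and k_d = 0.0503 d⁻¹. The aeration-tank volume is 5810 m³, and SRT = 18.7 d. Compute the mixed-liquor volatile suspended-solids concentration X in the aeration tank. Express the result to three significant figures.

X ≈ 1240 mg/L

Solving the biomass balance for X: X = Y Q (S₀−S) θ_c / [V (1+k_d θ_c)] = 0.486 × 1490 × (1040 − 6.21) × 18.7 / [5810 × (1 + 0.0503 × 18.7)] = 1242 mg/L.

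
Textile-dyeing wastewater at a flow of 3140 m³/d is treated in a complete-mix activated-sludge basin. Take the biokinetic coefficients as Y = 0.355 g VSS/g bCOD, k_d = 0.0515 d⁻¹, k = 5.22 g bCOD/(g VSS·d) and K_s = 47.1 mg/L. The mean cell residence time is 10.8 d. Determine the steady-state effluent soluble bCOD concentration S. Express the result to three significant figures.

S ≈ 3.97 mg/L

For a completely mixed reactor with recycle the Lawrence–McCarty relation gives S = K_s·(1 + k_d·θ_c) / [θ_c·(Y·k − k_d) − 1] = 47.1 × (1 + 0.0515 × 10.8) / [10.8 × (0.355 × 5.22 − 0.0515) − 1] = 73.30 / 18.46 = 3.971 mg/L.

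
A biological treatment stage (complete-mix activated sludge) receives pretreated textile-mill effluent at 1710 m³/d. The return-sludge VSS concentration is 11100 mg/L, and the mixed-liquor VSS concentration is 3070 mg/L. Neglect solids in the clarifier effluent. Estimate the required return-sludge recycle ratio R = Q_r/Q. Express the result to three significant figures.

R ≈ 0.382

Solids balance on the clarifier gives (1+R)X = R·X_r, so R = X/(X_r − X) = 3070 / (11100 − 3070) = 0.3823.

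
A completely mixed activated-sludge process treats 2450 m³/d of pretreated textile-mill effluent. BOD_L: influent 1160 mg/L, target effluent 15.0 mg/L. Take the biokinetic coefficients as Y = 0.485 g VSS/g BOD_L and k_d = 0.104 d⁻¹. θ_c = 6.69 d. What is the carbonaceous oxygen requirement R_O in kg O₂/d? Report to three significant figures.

The observed yield is Y_obs = Y/(1 + k_d·θ_c) = 0.485 / (1 + 0.104 × 6.69) = 0.485 / 1.696 = 0.2860 g VSS per g BOD_L removed.
Q·(S₀ − S) = 2450 × (1160 − 15.0) × 10⁻³ = 2805 kg/d removed.
Biomass synthesised: P_X = Y_obs × 2805 = 802.3 kg VSS/d.
Carbonaceous O₂ demand = substrate oxidised − cell-mass equivalent = 2805 − 1.42 × 802.3 = 1666 kg O₂/d.

R_O ≈ 1670 kg O₂/d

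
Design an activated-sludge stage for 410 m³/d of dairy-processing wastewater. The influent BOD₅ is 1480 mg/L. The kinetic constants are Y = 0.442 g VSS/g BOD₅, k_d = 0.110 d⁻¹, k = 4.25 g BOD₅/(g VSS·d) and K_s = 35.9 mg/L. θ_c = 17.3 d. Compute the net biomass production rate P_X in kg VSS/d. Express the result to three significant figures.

From the Monod/SRT balance for a CMAS, S = K_s·(1+k_d θ_c)/[θ_c·(Y k − k_d) − 1] = 35.9 × (1 + 0.110 × 17.3) / [17.3 × (0.442 × 4.25 − 0.110) − 1] = 104.2 / 29.60 = 3.521 mg/L.
Correct the yield for decay: Y_obs = Y/(1 + k_d θ_c) = 0.442 / (1 + 0.110 × 17.3) = 0.442 / 2.903 = 0.1523.
Substrate removed = Q·(S₀ − S) = 410 m³/d × (1480 − 3.52) g/m³ = 6.05×10^5 g/d = 605.4 kg/d.
Net biomass production P_X = Y_obs × Q·(S₀ − S) = 0.1523 × 605.4 = 92.17 kg VSS/d.

P_X ≈ 92.2 kg VSS/d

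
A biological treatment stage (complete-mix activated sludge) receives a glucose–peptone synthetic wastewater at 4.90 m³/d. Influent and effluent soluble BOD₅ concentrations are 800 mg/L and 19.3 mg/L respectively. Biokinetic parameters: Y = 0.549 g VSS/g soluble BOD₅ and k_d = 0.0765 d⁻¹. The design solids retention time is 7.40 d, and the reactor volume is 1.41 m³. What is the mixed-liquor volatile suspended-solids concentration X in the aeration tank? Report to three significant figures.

From V·X·(1 + k_d·θ_c) = Y·Q·(S₀ − S)·θ_c: X = 0.549 × 4.90 × (800 − 19.3) × 7.40 / [1.41 × (1 + 0.0765 × 7.40)] = 7038 mg/L.

X ≈ 7040 mg/L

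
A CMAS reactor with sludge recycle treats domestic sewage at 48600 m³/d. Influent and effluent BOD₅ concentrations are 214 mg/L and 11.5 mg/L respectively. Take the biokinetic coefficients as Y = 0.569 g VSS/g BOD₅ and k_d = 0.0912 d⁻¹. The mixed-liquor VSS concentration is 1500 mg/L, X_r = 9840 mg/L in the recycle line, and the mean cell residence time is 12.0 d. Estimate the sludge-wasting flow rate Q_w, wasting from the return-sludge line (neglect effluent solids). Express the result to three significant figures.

Q_w ≈ 272 m³/d

Steady-state biomass mass balance: V·X·(1 + k_d·θ_c) = Y·Q·(S₀ − S)·θ_c, so V = 0.569 × 48600 × (214 − 11.5) × 12.0 / [1500 × (1 + 0.0912 × 12.0)] = 6.72×10^7 / 3142 = 21390 m³.
Q_w = (V·X)/(θ_c X_r) = 21390 × 1500 / (12.0 × 9840) = 271.7 m³/d.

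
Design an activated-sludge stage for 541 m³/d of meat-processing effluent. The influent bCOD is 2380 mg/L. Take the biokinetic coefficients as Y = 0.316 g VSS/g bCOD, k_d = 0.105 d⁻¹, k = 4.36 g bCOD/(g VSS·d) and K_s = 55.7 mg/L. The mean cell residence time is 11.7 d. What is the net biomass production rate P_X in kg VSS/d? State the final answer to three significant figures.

From the Monod/SRT balance for a CMAS, S = K_s·(1+k_d θ_c)/[θ_c·(Y k − k_d) − 1] = 55.7 × (1 + 0.105 × 11.7) / [11.7 × (0.316 × 4.36 − 0.105) − 1] = 124.1 / 13.89 = 8.936 mg/L.
The observed yield is Y_obs = Y/(1 + k_d·θ_c) = 0.316 / (1 + 0.105 × 11.7) = 0.316 / 2.228 = 0.1418 g VSS per g bCOD removed.
Q·(S₀ − S) = 541 × (2380 − 8.94) × 10⁻³ = 1283 kg/d removed.
P_X = Y_obs · Q(S₀ − S) = 0.1418 × 1283 = 181.9 kg VSS/d.

P_X ≈ 182 kg VSS/d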